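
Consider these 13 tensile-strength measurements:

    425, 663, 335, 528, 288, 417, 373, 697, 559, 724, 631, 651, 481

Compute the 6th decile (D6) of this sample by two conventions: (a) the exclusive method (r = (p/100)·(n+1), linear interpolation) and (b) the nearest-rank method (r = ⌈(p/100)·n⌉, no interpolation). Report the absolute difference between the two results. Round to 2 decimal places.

Sorted: 288, 335, 373, 417, 425, 481, 528, 559, 631, 651, 663, 697, 724.
n = 13.
(a) r = 8.4; between ranks 8 (559) and 9 (631): 587.8.
(b) the nearest-rank method: rank 8 → 559.
|587.8 − 559| = 28.8.

28.80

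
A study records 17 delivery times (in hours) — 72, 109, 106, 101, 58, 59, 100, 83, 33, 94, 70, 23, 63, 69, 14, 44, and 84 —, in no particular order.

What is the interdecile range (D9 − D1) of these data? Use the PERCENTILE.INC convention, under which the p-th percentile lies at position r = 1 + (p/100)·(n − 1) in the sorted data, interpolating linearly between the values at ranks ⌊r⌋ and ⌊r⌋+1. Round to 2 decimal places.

74.00

Sorted: 14, 23, 33, 44, 58, 59, 63, 69, 70, 72, 83, 84, 94, 100, 101, 106, 109.
n = 17.
P10: r = 2.6; ranks 2–3 are 23, 33; interpolating gives 29.
P90: r = 15.4; ranks 15–16 are 101, 106; interpolating gives 103.
Difference: 103 − 29 = 74.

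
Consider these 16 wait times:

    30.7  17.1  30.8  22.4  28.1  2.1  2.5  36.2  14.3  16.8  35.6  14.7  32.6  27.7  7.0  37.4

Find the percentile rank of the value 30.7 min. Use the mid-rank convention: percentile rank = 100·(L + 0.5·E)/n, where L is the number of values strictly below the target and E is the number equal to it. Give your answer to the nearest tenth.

65.6

Sorted: 2.1, 2.5, 7.0, 14.3, 14.7, 16.8, 17.1, 22.4, 27.7, 28.1, 30.7, 30.8, 32.6, 35.6, 36.2, 37.4.
Count below 30.7: L = 10; count equal: E = 1; n = 16.
Percentile rank = 100·(10 + 0.5·1)/16 = 100·10.5/16 = 65.62.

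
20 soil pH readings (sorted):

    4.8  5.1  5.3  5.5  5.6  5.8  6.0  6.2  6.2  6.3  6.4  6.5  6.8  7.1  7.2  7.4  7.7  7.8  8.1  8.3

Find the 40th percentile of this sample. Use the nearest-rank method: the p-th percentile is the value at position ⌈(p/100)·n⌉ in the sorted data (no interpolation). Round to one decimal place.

n = 20.
Position = ⌈40/100 · 20⌉ = ⌈8⌉ = 8.
The value at rank 8 is 6.2.

6.2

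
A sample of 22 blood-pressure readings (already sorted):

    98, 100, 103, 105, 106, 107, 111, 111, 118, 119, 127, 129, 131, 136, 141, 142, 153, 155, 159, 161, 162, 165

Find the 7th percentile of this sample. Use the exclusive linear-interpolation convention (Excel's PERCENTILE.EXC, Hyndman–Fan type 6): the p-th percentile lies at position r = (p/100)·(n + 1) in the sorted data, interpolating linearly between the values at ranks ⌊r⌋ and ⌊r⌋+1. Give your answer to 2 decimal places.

n = 22.
r = (7/100)·(22 + 1) = 1.61.
Rank 1 is 98 and rank 2 is 100.
Interpolate: 98 + 0.61·(100 − 98) = 98 + 0.61·2 = 99.22.

99.22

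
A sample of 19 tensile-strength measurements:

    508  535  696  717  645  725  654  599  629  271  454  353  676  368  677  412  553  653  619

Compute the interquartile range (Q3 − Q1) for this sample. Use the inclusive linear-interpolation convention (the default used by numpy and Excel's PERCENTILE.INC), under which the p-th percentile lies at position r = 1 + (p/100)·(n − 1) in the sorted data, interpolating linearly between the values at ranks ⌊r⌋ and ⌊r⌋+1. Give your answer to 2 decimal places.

Sorted: 271, 353, 368, 412, 454, 508, 535, 553, 599, 619, 629, 645, 653, 654, 676, 677, 696, 717, 725.
n = 19.
P25: r = 5.5; ranks 5–6 are 454, 508; interpolating gives 481.
P75: r = 14.5; ranks 14–15 are 654, 676; interpolating gives 665.
Difference: 665 − 481 = 184.

184.00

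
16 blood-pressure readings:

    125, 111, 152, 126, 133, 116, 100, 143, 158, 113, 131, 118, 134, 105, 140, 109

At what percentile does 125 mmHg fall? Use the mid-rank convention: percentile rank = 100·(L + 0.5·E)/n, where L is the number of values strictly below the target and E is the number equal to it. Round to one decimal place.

Sorted: 100, 105, 109, 111, 113, 116, 118, 125, 126, 131, 133, 134, 140, 143, 152, 158.
Count below 125: L = 7; count equal: E = 1; n = 16.
Percentile rank = 100·(7 + 0.5·1)/16 = 100·7.5/16 = 46.88.

46.9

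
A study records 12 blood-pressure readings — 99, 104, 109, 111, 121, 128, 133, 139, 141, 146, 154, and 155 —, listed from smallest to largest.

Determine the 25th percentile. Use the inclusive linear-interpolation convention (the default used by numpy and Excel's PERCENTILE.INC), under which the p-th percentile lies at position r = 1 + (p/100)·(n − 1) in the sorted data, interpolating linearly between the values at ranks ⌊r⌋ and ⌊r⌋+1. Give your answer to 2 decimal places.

110.50

n = 12.
r = 1 + (25/100)·(12 − 1) = 1 + 2.75 = 3.75.
Rank 3 is 109 and rank 4 is 111.
Interpolate: 109 + 0.75·(111 − 109) = 109 + 0.75·2 = 110.5.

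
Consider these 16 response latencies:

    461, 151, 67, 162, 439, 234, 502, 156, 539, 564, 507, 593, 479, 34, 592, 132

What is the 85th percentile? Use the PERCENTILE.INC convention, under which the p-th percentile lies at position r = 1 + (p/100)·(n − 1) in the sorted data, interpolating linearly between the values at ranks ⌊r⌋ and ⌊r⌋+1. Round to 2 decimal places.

557.75

Sorted: 34, 67, 132, 151, 156, 162, 234, 439, 461, 479, 502, 507, 539, 564, 592, 593.
n = 16.
r = 1 + (85/100)·(16 − 1) = 1 + 12.75 = 13.75.
Rank 13 is 539 and rank 14 is 564.
Interpolate: 539 + 0.75·(564 − 539) = 539 + 0.75·25 = 557.75.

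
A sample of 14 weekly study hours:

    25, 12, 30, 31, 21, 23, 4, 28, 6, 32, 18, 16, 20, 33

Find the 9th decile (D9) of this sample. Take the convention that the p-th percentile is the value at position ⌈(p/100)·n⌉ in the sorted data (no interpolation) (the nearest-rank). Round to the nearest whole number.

32

Sorted: 4, 6, 12, 16, 18, 20, 21, 23, 25, 28, 30, 31, 32, 33.
n = 14.
Position = ⌈90/100 · 14⌉ = ⌈12.6⌉ = 13.
The value at rank 13 is 32.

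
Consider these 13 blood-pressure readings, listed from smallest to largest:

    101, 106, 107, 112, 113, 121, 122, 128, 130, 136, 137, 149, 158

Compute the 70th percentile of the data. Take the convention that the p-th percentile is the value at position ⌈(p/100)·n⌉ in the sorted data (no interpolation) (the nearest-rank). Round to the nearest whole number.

136

n = 13.
Position = ⌈70/100 · 13⌉ = ⌈9.1⌉ = 10.
The value at rank 10 is 136.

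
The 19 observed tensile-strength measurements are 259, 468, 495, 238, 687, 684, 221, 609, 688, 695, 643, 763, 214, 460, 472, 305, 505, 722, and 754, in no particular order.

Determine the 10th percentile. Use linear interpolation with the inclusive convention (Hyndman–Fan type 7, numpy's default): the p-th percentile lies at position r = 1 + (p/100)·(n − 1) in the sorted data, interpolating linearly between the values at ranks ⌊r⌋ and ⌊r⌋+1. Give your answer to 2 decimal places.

Sorted: 214, 221, 238, 259, 305, 460, 468, 472, 495, 505, 609, 643, 684, 687, 688, 695, 722, 754, 763.
n = 19.
r = 1 + (10/100)·(19 − 1) = 1 + 1.8 = 2.8.
Rank 2 is 221 and rank 3 is 238.
Interpolate: 221 + 0.8·(238 − 221) = 221 + 0.8·17 = 234.6.

234.60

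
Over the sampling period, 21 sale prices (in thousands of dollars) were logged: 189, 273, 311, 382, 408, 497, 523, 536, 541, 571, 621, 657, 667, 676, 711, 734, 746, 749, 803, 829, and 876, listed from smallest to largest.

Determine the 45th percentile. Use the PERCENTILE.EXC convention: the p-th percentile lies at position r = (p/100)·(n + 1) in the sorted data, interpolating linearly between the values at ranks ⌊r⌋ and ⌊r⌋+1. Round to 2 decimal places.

n = 21.
r = (45/100)·(21 + 1) = 9.9.
Rank 9 is 541 and rank 10 is 571.
Interpolate: 541 + 0.9·(571 − 541) = 541 + 0.9·30 = 568.

568.00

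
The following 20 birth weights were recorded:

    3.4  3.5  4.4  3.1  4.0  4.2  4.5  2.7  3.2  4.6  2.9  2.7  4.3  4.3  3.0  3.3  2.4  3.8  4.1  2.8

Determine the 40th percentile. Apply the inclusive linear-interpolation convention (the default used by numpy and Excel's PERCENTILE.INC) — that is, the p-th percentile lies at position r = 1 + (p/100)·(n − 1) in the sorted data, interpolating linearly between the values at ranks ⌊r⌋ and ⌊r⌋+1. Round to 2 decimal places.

Sorted: 2.4, 2.7, 2.7, 2.8, 2.9, 3.0, 3.1, 3.2, 3.3, 3.4, 3.5, 3.8, 4.0, 4.1, 4.2, 4.3, 4.3, 4.4, 4.5, 4.6.
n = 20.
r = 1 + (40/100)·(20 − 1) = 1 + 7.6 = 8.6.
Rank 8 is 3.2 and rank 9 is 3.3.
Interpolate: 3.2 + 0.6·(3.3 − 3.2) = 3.2 + 0.6·0.1 = 3.26.

3.26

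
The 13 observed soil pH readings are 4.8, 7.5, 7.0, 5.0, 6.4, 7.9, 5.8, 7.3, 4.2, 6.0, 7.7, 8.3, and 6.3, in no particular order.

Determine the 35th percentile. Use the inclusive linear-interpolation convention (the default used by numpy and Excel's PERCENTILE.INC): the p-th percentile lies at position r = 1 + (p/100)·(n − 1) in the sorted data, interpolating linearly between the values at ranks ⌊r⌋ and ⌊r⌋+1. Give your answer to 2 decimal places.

6.06

Sorted: 4.2, 4.8, 5.0, 5.8, 6.0, 6.3, 6.4, 7.0, 7.3, 7.5, 7.7, 7.9, 8.3.
n = 13.
r = 1 + (35/100)·(13 − 1) = 1 + 4.2 = 5.2.
Rank 5 is 6.0 and rank 6 is 6.3.
Interpolate: 6.0 + 0.2·(6.3 − 6.0) = 6.0 + 0.2·0.3 = 6.06.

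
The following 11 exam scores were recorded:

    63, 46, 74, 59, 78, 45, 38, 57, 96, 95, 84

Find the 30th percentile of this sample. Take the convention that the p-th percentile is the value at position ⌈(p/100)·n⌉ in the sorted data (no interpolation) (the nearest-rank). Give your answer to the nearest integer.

57

Sorted: 38, 45, 46, 57, 59, 63, 74, 78, 84, 95, 96.
n = 11.
Position = ⌈30/100 · 11⌉ = ⌈3.3⌉ = 4.
The value at rank 4 is 57.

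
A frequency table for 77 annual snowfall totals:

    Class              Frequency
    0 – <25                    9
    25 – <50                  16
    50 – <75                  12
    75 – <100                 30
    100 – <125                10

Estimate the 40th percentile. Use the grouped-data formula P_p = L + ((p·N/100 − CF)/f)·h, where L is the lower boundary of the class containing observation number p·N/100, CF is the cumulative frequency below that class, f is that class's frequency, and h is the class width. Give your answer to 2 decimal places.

62.08

N = 77; target position k = 40/100 · 77 = 30.8.
Cumulative frequencies: 9, 25, 37, 67, 77.
Observation 30.8 falls in the class 50 – <75.
L = 50, CF = 25, f = 12, h = 25.
P40 = 50 + ((30.8 − 25)/12)·25 = 50 + 12.0833 = 62.0833.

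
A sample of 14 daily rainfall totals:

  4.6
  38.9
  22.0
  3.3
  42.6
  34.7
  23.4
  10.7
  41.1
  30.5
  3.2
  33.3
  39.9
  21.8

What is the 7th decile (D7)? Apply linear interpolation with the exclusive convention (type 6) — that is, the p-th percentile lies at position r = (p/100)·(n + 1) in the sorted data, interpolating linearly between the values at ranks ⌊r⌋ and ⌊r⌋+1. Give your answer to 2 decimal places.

36.80

Sorted: 3.2, 3.3, 4.6, 10.7, 21.8, 22.0, 23.4, 30.5, 33.3, 34.7, 38.9, 39.9, 41.1, 42.6.
n = 14.
r = (70/100)·(14 + 1) = 10.5.
Rank 10 is 34.7 and rank 11 is 38.9.
Interpolate: 34.7 + 0.5·(38.9 − 34.7) = 34.7 + 0.5·4.2 = 36.8.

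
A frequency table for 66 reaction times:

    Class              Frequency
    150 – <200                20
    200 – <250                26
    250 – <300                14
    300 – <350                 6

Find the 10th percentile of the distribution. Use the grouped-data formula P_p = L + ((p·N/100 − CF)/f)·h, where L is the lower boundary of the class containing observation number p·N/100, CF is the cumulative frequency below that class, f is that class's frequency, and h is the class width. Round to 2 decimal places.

166.50

N = 66; target position k = 10/100 · 66 = 6.6.
Cumulative frequencies: 20, 46, 60, 66.
Observation 6.6 falls in the class 150 – <200.
L = 150, CF = 0, f = 20, h = 50.
P10 = 150 + ((6.6 − 0)/20)·50 = 150 + 16.5 = 166.5.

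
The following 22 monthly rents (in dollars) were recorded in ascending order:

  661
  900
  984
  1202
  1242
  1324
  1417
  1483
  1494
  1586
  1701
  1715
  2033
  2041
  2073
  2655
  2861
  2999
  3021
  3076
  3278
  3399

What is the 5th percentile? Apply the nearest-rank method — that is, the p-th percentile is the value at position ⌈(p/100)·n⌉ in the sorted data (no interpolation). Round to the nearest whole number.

900

n = 22.
Position = ⌈5/100 · 22⌉ = ⌈1.1⌉ = 2.
The value at rank 2 is 900.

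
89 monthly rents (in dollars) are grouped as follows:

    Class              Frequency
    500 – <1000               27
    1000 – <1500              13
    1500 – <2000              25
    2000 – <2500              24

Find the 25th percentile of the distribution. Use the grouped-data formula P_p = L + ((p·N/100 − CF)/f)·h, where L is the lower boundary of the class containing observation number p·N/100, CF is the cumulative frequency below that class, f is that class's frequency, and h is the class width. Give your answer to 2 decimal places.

912.04

N = 89; target position k = 25/100 · 89 = 22.25.
Cumulative frequencies: 27, 40, 65, 89.
Observation 22.25 falls in the class 500 – <1000.
L = 500, CF = 0, f = 27, h = 500.
P25 = 500 + ((22.25 − 0)/27)·500 = 500 + 412.037 = 912.037.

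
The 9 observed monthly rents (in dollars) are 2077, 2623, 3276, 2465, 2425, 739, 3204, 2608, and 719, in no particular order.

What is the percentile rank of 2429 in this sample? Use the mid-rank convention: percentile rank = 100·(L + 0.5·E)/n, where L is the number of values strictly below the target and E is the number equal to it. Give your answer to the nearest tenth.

44.4

Sorted: 719, 739, 2077, 2425, 2465, 2608, 2623, 3204, 3276.
Count below 2429: L = 4; count equal: E = 0; n = 9.
Percentile rank = 100·(4 + 0.5·0)/9 = 100·4/9 = 44.44.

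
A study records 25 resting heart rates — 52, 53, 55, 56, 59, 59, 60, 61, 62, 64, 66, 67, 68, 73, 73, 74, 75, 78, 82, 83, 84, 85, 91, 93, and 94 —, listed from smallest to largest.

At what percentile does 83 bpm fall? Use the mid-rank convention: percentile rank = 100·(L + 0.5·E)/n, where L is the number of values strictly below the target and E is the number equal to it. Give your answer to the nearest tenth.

Count below 83: L = 19; count equal: E = 1; n = 25.
Percentile rank = 100·(19 + 0.5·1)/25 = 100·19.5/25 = 78.

78.0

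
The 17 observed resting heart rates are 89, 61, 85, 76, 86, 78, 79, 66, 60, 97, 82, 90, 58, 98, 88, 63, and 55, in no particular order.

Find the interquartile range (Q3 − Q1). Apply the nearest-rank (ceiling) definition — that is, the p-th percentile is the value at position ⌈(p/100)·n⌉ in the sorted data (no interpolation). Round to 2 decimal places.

25.00

Sorted: 55, 58, 60, 61, 63, 66, 76, 78, 79, 82, 85, 86, 88, 89, 90, 97, 98.
n = 17.
P25: rank ⌈25/100·17⌉ = 5 → 63.
P75: rank ⌈75/100·17⌉ = 13 → 88.
Difference: 88 − 63 = 25.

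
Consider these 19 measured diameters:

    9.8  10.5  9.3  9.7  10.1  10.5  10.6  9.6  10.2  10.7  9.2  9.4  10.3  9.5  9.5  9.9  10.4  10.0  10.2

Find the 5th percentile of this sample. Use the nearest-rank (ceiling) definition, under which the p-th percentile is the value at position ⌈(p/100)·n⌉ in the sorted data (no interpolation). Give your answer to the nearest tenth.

Sorted: 9.2, 9.3, 9.4, 9.5, 9.5, 9.6, 9.7, 9.8, 9.9, 10.0, 10.1, 10.2, 10.2, 10.3, 10.4, 10.5, 10.5, 10.6, 10.7.
n = 19.
Position = ⌈5/100 · 19⌉ = ⌈0.95⌉ = 1.
The value at rank 1 is 9.2.

9.2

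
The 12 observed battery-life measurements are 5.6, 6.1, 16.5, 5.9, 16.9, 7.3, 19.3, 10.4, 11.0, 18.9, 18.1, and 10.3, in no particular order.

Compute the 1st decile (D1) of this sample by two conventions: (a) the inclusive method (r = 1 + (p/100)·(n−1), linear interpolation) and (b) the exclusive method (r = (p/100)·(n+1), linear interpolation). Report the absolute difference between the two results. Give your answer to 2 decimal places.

0.23

Sorted: 5.6, 5.9, 6.1, 7.3, 10.3, 10.4, 11.0, 16.5, 16.9, 18.1, 18.9, 19.3.
n = 12.
(a) r = 2.1; between ranks 2 (5.9) and 3 (6.1): 5.92.
(b) r = 1.3; between ranks 1 (5.6) and 2 (5.9): 5.69.
|5.92 − 5.69| = 0.23.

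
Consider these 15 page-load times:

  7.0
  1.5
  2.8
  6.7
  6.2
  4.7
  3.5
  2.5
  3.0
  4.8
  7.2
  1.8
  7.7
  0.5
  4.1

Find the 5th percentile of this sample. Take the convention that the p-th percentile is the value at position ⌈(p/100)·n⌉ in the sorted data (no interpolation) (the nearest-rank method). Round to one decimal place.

Sorted: 0.5, 1.5, 1.8, 2.5, 2.8, 3.0, 3.5, 4.1, 4.7, 4.8, 6.2, 6.7, 7.0, 7.2, 7.7.
n = 15.
Position = ⌈5/100 · 15⌉ = ⌈0.75⌉ = 1.
The value at rank 1 is 0.5.

0.5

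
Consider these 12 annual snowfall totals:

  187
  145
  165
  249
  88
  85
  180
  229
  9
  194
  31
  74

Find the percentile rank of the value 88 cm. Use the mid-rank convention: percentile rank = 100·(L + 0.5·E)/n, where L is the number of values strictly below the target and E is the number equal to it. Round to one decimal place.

37.5

Sorted: 9, 31, 74, 85, 88, 145, 165, 180, 187, 194, 229, 249.
Count below 88: L = 4; count equal: E = 1; n = 12.
Percentile rank = 100·(4 + 0.5·1)/12 = 100·4.5/12 = 37.5.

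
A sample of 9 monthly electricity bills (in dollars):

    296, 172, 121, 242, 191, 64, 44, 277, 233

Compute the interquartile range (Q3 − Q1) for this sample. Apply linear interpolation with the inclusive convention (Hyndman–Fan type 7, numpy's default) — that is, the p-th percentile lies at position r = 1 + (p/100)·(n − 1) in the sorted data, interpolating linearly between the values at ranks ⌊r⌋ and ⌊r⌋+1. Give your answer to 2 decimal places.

Sorted: 44, 64, 121, 172, 191, 233, 242, 277, 296.
n = 9.
P25: r = 3 (integer) → 121.
P75: r = 7 (integer) → 242.
Difference: 242 − 121 = 121.

121.00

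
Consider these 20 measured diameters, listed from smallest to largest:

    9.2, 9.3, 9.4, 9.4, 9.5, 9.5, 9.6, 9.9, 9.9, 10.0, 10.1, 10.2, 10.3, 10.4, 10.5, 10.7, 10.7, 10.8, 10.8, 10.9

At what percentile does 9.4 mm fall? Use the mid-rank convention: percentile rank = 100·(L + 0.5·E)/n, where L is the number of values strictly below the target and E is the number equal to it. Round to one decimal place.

15.0

Count below 9.4: L = 2; count equal: E = 2; n = 20.
Percentile rank = 100·(2 + 0.5·2)/20 = 100·3/20 = 15.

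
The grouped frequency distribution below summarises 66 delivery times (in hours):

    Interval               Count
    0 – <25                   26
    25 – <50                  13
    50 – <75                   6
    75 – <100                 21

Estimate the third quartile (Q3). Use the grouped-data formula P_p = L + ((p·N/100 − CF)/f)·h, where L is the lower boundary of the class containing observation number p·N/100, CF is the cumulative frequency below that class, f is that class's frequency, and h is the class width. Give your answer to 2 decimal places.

80.36

N = 66; target position k = 75/100 · 66 = 49.5.
Cumulative frequencies: 26, 39, 45, 66.
Observation 49.5 falls in the class 75 – <100.
L = 75, CF = 45, f = 21, h = 25.
P75 = 75 + ((49.5 − 45)/21)·25 = 75 + 5.35714 = 80.3571.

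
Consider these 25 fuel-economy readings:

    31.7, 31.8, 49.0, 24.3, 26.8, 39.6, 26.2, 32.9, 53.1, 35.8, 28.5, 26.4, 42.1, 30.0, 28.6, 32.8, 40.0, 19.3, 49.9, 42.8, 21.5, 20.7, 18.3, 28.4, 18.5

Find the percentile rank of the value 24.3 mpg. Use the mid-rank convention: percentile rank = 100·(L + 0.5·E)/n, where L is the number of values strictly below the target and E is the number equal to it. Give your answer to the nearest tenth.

Sorted: 18.3, 18.5, 19.3, 20.7, 21.5, 24.3, 26.2, 26.4, 26.8, 28.4, 28.5, 28.6, 30.0, 31.7, 31.8, 32.8, 32.9, 35.8, 39.6, 40.0, 42.1, 42.8, 49.0, 49.9, 53.1.
Count below 24.3: L = 5; count equal: E = 1; n = 25.
Percentile rank = 100·(5 + 0.5·1)/25 = 100·5.5/25 = 22.

22.0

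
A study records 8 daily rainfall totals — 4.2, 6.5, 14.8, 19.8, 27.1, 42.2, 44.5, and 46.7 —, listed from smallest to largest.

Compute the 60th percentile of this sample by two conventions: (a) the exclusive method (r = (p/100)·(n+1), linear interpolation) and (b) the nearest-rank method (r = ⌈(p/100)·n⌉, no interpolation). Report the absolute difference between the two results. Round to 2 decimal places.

6.04

n = 8.
(a) r = 5.4; between ranks 5 (27.1) and 6 (42.2): 33.14.
(b) the nearest-rank method: rank 5 → 27.1.
|33.14 − 27.1| = 6.04.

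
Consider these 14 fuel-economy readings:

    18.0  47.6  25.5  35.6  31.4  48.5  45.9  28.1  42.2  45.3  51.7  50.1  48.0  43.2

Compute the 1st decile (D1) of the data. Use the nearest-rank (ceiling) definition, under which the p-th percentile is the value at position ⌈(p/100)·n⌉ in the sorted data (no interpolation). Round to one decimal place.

25.5

Sorted: 18.0, 25.5, 28.1, 31.4, 35.6, 42.2, 43.2, 45.3, 45.9, 47.6, 48.0, 48.5, 50.1, 51.7.
n = 14.
Position = ⌈10/100 · 14⌉ = ⌈1.4⌉ = 2.
The value at rank 2 is 25.5.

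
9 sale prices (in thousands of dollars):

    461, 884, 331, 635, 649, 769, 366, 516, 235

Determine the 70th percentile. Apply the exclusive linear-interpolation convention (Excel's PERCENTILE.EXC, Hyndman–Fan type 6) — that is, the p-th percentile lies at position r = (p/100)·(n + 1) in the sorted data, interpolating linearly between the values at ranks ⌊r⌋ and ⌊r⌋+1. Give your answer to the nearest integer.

649

Sorted: 235, 331, 366, 461, 516, 635, 649, 769, 884.
n = 9.
r = (70/100)·(9 + 1) = 7.
r is an integer, so P70 is the value at rank 7: 649.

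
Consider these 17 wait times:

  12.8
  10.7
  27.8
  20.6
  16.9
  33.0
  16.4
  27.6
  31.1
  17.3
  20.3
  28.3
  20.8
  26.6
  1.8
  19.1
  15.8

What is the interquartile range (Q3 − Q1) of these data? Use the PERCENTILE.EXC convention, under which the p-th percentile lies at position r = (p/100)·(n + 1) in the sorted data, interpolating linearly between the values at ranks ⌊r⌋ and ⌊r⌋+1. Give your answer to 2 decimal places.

11.60

Sorted: 1.8, 10.7, 12.8, 15.8, 16.4, 16.9, 17.3, 19.1, 20.3, 20.6, 20.8, 26.6, 27.6, 27.8, 28.3, 31.1, 33.0.
n = 17.
P25: r = 4.5; ranks 4–5 are 15.8, 16.4; interpolating gives 16.1.
P75: r = 13.5; ranks 13–14 are 27.6, 27.8; interpolating gives 27.7.
Difference: 27.7 − 16.1 = 11.6.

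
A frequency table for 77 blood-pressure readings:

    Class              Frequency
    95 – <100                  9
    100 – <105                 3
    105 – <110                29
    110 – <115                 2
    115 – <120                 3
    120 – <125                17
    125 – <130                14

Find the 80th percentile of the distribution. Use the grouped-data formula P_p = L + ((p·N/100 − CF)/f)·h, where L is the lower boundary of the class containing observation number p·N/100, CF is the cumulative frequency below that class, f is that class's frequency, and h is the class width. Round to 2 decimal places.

124.59

N = 77; target position k = 80/100 · 77 = 61.6.
Cumulative frequencies: 9, 12, 41, 43, 46, 63, 77.
Observation 61.6 falls in the class 120 – <125.
L = 120, CF = 46, f = 17, h = 5.
P80 = 120 + ((61.6 − 46)/17)·5 = 120 + 4.58824 = 124.588.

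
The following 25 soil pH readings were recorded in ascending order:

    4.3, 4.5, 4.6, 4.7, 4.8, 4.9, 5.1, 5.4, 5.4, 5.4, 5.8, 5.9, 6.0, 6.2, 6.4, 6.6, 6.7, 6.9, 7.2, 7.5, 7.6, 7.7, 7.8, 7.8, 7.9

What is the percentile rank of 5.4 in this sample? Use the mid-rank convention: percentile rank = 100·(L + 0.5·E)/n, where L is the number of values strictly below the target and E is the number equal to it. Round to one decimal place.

34.0

Count below 5.4: L = 7; count equal: E = 3; n = 25.
Percentile rank = 100·(7 + 0.5·3)/25 = 100·8.5/25 = 34.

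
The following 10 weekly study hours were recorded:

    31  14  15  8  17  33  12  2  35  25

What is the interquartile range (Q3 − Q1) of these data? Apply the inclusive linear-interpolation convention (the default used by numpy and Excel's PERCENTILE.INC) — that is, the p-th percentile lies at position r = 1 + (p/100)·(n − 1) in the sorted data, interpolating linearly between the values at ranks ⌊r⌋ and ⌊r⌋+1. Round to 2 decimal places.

Sorted: 2, 8, 12, 14, 15, 17, 25, 31, 33, 35.
n = 10.
P25: r = 3.25; ranks 3–4 are 12, 14; interpolating gives 12.5.
P75: r = 7.75; ranks 7–8 are 25, 31; interpolating gives 29.5.
Difference: 29.5 − 12.5 = 17.

17.00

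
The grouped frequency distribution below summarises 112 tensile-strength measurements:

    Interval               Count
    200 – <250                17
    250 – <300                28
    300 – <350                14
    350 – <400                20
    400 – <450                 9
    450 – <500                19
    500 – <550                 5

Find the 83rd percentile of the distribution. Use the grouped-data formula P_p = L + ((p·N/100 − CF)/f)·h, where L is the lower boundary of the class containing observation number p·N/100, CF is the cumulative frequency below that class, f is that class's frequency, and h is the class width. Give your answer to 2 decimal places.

463.05

N = 112; target position k = 83/100 · 112 = 92.96.
Cumulative frequencies: 17, 45, 59, 79, 88, 107, 112.
Observation 92.96 falls in the class 450 – <500.
L = 450, CF = 88, f = 19, h = 50.
P83 = 450 + ((92.96 − 88)/19)·50 = 450 + 13.0526 = 463.053.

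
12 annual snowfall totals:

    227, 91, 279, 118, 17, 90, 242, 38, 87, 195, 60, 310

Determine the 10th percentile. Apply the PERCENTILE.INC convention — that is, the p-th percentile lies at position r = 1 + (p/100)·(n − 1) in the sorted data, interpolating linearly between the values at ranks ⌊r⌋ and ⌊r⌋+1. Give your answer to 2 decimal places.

Sorted: 17, 38, 60, 87, 90, 91, 118, 195, 227, 242, 279, 310.
n = 12.
r = 1 + (10/100)·(12 − 1) = 1 + 1.1 = 2.1.
Rank 2 is 38 and rank 3 is 60.
Interpolate: 38 + 0.1·(60 − 38) = 38 + 0.1·22 = 40.2.

40.20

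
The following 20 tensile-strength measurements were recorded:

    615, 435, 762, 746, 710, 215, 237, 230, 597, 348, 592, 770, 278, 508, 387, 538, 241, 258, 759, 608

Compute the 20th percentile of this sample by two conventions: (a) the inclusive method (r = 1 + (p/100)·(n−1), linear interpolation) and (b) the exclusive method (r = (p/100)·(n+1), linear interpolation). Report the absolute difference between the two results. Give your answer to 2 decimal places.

10.20

Sorted: 215, 230, 237, 241, 258, 278, 348, 387, 435, 508, 538, 592, 597, 608, 615, 710, 746, 759, 762, 770.
n = 20.
(a) r = 4.8; between ranks 4 (241) and 5 (258): 254.6.
(b) r = 4.2; between ranks 4 (241) and 5 (258): 244.4.
|254.6 − 244.4| = 10.2.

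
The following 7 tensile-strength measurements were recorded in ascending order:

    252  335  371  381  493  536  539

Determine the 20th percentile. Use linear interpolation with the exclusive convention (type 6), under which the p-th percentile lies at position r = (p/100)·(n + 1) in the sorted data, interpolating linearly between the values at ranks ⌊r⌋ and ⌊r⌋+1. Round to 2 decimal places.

n = 7.
r = (20/100)·(7 + 1) = 1.6.
Rank 1 is 252 and rank 2 is 335.
Interpolate: 252 + 0.6·(335 − 252) = 252 + 0.6·83 = 301.8.

301.80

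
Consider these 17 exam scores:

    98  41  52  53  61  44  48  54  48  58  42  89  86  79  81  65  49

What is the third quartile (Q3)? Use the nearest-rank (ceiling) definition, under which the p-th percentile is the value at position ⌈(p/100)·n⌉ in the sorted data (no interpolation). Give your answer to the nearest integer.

79

Sorted: 41, 42, 44, 48, 48, 49, 52, 53, 54, 58, 61, 65, 79, 81, 86, 89, 98.
n = 17.
Position = ⌈75/100 · 17⌉ = ⌈12.75⌉ = 13.
The value at rank 13 is 79.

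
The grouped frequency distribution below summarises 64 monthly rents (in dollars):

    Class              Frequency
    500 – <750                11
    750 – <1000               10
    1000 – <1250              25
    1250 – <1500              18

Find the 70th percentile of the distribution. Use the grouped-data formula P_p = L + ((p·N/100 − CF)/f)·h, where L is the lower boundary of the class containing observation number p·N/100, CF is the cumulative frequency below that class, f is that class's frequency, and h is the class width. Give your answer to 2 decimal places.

1238.00

N = 64; target position k = 70/100 · 64 = 44.8.
Cumulative frequencies: 11, 21, 46, 64.
Observation 44.8 falls in the class 1000 – <1250.
L = 1000, CF = 21, f = 25, h = 250.
P70 = 1000 + ((44.8 − 21)/25)·250 = 1000 + 238 = 1238.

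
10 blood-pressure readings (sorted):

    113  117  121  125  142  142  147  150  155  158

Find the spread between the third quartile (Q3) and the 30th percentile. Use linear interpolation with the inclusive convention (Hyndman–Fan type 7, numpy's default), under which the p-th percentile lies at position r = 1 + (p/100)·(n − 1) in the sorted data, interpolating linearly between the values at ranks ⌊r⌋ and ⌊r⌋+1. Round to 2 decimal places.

25.45

n = 10.
P30: r = 3.7; ranks 3–4 are 121, 125; interpolating gives 123.8.
P75: r = 7.75; ranks 7–8 are 147, 150; interpolating gives 149.25.
Difference: 149.25 − 123.8 = 25.45.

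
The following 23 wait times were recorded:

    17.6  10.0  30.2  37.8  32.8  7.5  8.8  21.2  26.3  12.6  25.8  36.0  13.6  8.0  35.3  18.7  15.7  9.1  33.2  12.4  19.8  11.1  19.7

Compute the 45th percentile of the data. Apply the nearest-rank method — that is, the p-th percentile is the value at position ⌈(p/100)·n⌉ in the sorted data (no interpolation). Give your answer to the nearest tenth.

Sorted: 7.5, 8.0, 8.8, 9.1, 10.0, 11.1, 12.4, 12.6, 13.6, 15.7, 17.6, 18.7, 19.7, 19.8, 21.2, 25.8, 26.3, 30.2, 32.8, 33.2, 35.3, 36.0, 37.8.
n = 23.
Position = ⌈45/100 · 23⌉ = ⌈10.35⌉ = 11.
The value at rank 11 is 17.6.

17.6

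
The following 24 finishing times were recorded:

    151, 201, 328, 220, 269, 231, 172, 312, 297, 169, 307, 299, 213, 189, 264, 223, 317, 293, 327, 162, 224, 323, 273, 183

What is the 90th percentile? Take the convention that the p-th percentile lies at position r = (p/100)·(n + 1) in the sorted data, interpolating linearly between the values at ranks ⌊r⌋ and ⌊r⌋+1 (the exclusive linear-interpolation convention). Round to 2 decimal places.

325.00

Sorted: 151, 162, 169, 172, 183, 189, 201, 213, 220, 223, 224, 231, 264, 269, 273, 293, 297, 299, 307, 312, 317, 323, 327, 328.
n = 24.
r = (90/100)·(24 + 1) = 22.5.
Rank 22 is 323 and rank 23 is 327.
Interpolate: 323 + 0.5·(327 − 323) = 323 + 0.5·4 = 325.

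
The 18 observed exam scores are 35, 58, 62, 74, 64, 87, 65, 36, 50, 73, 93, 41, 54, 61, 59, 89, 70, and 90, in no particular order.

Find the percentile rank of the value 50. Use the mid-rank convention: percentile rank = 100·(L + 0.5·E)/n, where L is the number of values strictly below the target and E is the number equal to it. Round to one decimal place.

Sorted: 35, 36, 41, 50, 54, 58, 59, 61, 62, 64, 65, 70, 73, 74, 87, 89, 90, 93.
Count below 50: L = 3; count equal: E = 1; n = 18.
Percentile rank = 100·(3 + 0.5·1)/18 = 100·3.5/18 = 19.44.

19.4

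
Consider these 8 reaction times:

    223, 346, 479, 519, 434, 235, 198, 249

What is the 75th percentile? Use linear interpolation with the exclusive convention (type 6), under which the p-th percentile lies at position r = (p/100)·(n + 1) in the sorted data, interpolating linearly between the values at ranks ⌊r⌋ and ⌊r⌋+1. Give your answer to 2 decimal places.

467.75

Sorted: 198, 223, 235, 249, 346, 434, 479, 519.
n = 8.
r = (75/100)·(8 + 1) = 6.75.
Rank 6 is 434 and rank 7 is 479.
Interpolate: 434 + 0.75·(479 − 434) = 434 + 0.75·45 = 467.75.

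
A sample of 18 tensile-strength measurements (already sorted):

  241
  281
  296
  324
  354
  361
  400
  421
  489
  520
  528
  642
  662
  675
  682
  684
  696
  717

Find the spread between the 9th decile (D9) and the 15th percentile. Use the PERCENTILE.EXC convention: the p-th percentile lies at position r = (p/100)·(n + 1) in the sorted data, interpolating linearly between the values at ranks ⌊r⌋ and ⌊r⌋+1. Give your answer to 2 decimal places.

n = 18.
P15: r = 2.85; ranks 2–3 are 281, 296; interpolating gives 293.75.
P90: r = 17.1; ranks 17–18 are 696, 717; interpolating gives 698.1.
Difference: 698.1 − 293.75 = 404.35.

404.35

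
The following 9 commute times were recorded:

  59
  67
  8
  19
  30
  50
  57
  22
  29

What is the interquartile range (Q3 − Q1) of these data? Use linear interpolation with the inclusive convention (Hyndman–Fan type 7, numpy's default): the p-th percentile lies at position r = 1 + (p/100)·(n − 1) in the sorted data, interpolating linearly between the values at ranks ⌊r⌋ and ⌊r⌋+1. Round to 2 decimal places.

Sorted: 8, 19, 22, 29, 30, 50, 57, 59, 67.
n = 9.
P25: r = 3 (integer) → 22.
P75: r = 7 (integer) → 57.
Difference: 57 − 22 = 35.

35.00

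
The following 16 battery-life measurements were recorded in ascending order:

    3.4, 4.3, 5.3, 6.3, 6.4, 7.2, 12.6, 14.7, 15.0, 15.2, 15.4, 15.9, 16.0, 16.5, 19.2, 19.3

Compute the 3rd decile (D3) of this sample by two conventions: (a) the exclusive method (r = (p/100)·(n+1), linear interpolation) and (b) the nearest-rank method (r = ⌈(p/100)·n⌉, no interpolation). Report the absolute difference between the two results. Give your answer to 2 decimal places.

n = 16.
(a) r = 5.1; between ranks 5 (6.4) and 6 (7.2): 6.48.
(b) the nearest-rank method: rank 5 → 6.4.
|6.48 − 6.4| = 0.08.

0.08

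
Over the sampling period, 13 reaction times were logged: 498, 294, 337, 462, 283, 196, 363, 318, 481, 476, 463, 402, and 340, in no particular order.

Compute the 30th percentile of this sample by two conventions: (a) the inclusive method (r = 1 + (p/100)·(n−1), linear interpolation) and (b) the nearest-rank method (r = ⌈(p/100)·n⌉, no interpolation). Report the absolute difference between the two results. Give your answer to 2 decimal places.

11.40

Sorted: 196, 283, 294, 318, 337, 340, 363, 402, 462, 463, 476, 481, 498.
n = 13.
(a) r = 4.6; between ranks 4 (318) and 5 (337): 329.4.
(b) the nearest-rank method: rank 4 → 318.
|329.4 − 318| = 11.4.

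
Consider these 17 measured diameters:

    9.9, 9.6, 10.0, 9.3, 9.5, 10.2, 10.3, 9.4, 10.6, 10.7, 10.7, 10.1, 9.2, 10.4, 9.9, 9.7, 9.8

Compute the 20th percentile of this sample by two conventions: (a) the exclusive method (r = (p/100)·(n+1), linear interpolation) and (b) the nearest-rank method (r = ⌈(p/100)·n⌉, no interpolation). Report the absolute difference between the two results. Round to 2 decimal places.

Sorted: 9.2, 9.3, 9.4, 9.5, 9.6, 9.7, 9.8, 9.9, 9.9, 10.0, 10.1, 10.2, 10.3, 10.4, 10.6, 10.7, 10.7.
n = 17.
(a) r = 3.6; between ranks 3 (9.4) and 4 (9.5): 9.46.
(b) the nearest-rank method: rank 4 → 9.5.
|9.46 − 9.5| = 0.04.

0.04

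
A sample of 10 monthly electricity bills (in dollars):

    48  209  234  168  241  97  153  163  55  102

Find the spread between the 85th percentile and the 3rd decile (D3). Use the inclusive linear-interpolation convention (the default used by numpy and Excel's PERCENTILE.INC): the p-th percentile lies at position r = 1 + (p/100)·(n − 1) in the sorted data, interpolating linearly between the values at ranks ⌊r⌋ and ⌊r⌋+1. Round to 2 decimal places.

124.75

Sorted: 48, 55, 97, 102, 153, 163, 168, 209, 234, 241.
n = 10.
P30: r = 3.7; ranks 3–4 are 97, 102; interpolating gives 100.5.
P85: r = 8.65; ranks 8–9 are 209, 234; interpolating gives 225.25.
Difference: 225.25 − 100.5 = 124.75.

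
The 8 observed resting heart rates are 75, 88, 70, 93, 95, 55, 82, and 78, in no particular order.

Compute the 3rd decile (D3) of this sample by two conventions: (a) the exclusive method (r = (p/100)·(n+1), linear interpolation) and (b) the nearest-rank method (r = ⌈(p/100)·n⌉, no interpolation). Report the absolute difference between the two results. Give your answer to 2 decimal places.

Sorted: 55, 70, 75, 78, 82, 88, 93, 95.
n = 8.
(a) r = 2.7; between ranks 2 (70) and 3 (75): 73.5.
(b) the nearest-rank method: rank 3 → 75.
|73.5 − 75| = 1.5.

1.50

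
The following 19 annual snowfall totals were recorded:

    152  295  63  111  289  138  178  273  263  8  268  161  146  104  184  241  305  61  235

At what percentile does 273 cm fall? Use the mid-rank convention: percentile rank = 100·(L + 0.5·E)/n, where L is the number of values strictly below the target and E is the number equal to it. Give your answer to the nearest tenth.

81.6

Sorted: 8, 61, 63, 104, 111, 138, 146, 152, 161, 178, 184, 235, 241, 263, 268, 273, 289, 295, 305.
Count below 273: L = 15; count equal: E = 1; n = 19.
Percentile rank = 100·(15 + 0.5·1)/19 = 100·15.5/19 = 81.58.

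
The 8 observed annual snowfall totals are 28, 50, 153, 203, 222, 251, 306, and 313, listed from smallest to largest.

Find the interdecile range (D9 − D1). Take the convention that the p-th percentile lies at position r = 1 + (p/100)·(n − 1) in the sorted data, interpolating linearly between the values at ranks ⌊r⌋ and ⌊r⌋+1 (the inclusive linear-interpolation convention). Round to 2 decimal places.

n = 8.
P10: r = 1.7; ranks 1–2 are 28, 50; interpolating gives 43.4.
P90: r = 7.3; ranks 7–8 are 306, 313; interpolating gives 308.1.
Difference: 308.1 − 43.4 = 264.7.

264.70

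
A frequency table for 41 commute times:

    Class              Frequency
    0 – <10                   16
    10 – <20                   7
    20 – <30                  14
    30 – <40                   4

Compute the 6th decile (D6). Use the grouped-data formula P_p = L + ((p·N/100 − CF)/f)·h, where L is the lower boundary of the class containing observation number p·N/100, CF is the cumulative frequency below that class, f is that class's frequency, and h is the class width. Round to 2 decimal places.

N = 41; target position k = 60/100 · 41 = 24.6.
Cumulative frequencies: 16, 23, 37, 41.
Observation 24.6 falls in the class 20 – <30.
L = 20, CF = 23, f = 14, h = 10.
P60 = 20 + ((24.6 − 23)/14)·10 = 20 + 1.14286 = 21.1429.

21.14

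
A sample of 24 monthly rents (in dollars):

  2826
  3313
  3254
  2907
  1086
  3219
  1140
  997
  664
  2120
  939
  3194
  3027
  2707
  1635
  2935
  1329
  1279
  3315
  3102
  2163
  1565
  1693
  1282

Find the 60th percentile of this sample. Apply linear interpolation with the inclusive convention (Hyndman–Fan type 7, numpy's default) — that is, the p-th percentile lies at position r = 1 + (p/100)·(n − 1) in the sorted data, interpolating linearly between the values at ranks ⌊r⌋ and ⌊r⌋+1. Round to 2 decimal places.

2802.20

Sorted: 664, 939, 997, 1086, 1140, 1279, 1282, 1329, 1565, 1635, 1693, 2120, 2163, 2707, 2826, 2907, 2935, 3027, 3102, 3194, 3219, 3254, 3313, 3315.
n = 24.
r = 1 + (60/100)·(24 − 1) = 1 + 13.8 = 14.8.
Rank 14 is 2707 and rank 15 is 2826.
Interpolate: 2707 + 0.8·(2826 − 2707) = 2707 + 0.8·119 = 2802.2.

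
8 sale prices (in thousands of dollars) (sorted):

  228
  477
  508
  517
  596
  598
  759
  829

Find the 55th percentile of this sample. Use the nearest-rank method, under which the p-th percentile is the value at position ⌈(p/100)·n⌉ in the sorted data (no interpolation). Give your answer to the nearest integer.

n = 8.
Position = ⌈55/100 · 8⌉ = ⌈4.4⌉ = 5.
The value at rank 5 is 596.

596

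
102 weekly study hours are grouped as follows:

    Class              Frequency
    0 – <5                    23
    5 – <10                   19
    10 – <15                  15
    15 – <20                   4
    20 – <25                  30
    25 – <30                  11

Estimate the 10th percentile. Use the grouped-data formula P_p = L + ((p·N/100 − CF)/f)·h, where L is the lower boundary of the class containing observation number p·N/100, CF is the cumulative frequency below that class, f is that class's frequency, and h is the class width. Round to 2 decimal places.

N = 102; target position k = 10/100 · 102 = 10.2.
Cumulative frequencies: 23, 42, 57, 61, 91, 102.
Observation 10.2 falls in the class 0 – <5.
L = 0, CF = 0, f = 23, h = 5.
P10 = 0 + ((10.2 − 0)/23)·5 = 0 + 2.21739 = 2.21739.

2.22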